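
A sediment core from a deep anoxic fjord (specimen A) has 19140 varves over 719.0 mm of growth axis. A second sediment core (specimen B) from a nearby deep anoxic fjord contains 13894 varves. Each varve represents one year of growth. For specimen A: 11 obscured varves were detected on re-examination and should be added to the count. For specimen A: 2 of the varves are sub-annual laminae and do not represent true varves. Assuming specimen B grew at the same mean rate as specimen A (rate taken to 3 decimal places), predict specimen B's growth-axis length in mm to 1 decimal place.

528.0 mm

Specimen A: after corrections the count is 19140 − 2 + 11 = 19149 varves.
A: Mean rate = 719.0 mm / 19149 years ≈ 0.038 mm per year.
Length of B = 0.038 × 13894 = 528.0 mm.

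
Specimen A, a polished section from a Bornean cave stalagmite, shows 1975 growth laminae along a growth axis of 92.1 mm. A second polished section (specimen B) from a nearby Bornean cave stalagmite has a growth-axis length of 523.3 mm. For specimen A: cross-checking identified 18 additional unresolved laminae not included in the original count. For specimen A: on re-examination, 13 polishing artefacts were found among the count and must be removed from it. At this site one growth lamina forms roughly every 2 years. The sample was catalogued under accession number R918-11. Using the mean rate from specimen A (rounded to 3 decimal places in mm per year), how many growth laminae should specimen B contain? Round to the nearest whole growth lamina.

Specimen A: true growth lamina count = 1975 − 13 + 18 = 1980.
Specimen A: 1980 growth laminae at 2 years each span 1980 × 2 = 3960 years.
A: Mean rate = 92.1 mm / 3960 years ≈ 0.023 mm/year.
For B, 523.3 / 0.023 = 22752.17 years; at 2 years per growth lamina that is 22752.17 / 2 ≈ 11376 growth laminae.

11376 growth laminae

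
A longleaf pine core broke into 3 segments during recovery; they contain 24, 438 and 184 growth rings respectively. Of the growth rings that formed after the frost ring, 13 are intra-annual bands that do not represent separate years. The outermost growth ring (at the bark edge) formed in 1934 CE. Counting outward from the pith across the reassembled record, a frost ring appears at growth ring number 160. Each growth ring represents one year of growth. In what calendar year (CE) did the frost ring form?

1461 CE

Total growth rings = 24 + 438 + 184 = 646.
The frost ring sits at growth ring 160 from the pith, so 646 − 160 = 486 growth rings formed after it.
Excluding 13 false growth rings: 486 − 13 = 473.
The growth ring at the bark edge is 1934 CE, so the frost ring dates to 1934 − 473 = 1461 CE.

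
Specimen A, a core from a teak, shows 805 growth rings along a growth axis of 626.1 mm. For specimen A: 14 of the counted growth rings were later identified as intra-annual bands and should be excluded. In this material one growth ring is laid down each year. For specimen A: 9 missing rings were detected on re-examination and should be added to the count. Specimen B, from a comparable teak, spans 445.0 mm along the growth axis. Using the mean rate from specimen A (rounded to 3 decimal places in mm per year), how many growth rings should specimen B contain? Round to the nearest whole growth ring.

568 growth rings

Specimen A: correcting the raw count gives 805 − 14 + 9 = 800 true growth rings.
A: 626.1 mm over 800 years gives 626.1 / 800 ≈ 0.783 mm per year.
Specimen B: 445.0 mm / 0.783 mm per year = 568.33 years ≈ 568 growth rings.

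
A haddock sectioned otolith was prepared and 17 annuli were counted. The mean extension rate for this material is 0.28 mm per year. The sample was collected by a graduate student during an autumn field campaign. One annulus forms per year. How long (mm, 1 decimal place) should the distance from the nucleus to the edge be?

4.8 mm

17 years of growth are recorded.
17 years at 0.28 mm/year gives 0.28 × 17 = 4.8 mm.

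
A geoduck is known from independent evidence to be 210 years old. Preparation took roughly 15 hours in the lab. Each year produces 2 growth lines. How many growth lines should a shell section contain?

With 2 growth lines per year, 210 years would produce 210 × 2 = 420 growth lines.
So 420 growth lines should be present.

420 growth lines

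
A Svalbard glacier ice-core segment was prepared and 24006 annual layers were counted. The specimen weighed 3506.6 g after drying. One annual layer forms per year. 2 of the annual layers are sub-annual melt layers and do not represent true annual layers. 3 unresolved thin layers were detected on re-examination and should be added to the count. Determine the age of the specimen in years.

24007 years

Adjusted count: 24006 − 2 + 3 = 24007 annual layers.
With a one-to-one annual layer periodicity this is 24007 years.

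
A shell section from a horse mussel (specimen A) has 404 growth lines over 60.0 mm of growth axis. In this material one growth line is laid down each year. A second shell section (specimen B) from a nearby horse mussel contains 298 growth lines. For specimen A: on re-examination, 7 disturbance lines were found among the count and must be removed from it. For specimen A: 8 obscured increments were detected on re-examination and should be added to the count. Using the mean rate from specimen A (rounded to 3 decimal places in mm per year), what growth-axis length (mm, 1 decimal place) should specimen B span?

44.1 mm

Specimen A: correcting the raw count gives 404 − 7 + 8 = 405 true growth lines.
A: Mean rate = 60.0 mm / 405 years ≈ 0.148 mm per year.
B's length ≈ 0.148 × 298 = 44.1 mm.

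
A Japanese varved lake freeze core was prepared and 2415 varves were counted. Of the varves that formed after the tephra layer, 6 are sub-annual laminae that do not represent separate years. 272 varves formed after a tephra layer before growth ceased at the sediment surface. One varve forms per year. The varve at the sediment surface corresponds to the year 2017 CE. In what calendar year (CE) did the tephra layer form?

1751 CE

272 varves formed after the tephra layer.
272 − 6 false = 266 true varves after the tephra layer.
2017 − 266 = 1751 CE.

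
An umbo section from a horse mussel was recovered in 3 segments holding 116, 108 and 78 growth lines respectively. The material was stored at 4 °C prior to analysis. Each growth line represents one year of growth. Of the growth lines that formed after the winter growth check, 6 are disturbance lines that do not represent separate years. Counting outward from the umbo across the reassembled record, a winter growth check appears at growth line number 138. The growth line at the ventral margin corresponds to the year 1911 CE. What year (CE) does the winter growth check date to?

Total growth lines = 116 + 108 + 78 = 302.
The winter growth check sits at growth line 138 from the umbo, so 302 − 138 = 164 growth lines formed after it.
Excluding 6 false growth lines: 164 − 6 = 158.
The growth line at the ventral margin is 1911 CE, so the winter growth check dates to 1911 − 158 = 1753 CE.

1753 CE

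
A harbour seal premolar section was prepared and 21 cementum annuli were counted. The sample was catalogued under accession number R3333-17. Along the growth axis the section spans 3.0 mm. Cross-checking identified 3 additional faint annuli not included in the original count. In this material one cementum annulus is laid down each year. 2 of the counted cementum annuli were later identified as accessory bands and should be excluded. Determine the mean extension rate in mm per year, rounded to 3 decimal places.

0.136 mm per year

Adjusted count: 21 − 2 + 3 = 22 cementum annuli.
Mean rate = 3.0 mm / 22 years ≈ 0.136 mm per year.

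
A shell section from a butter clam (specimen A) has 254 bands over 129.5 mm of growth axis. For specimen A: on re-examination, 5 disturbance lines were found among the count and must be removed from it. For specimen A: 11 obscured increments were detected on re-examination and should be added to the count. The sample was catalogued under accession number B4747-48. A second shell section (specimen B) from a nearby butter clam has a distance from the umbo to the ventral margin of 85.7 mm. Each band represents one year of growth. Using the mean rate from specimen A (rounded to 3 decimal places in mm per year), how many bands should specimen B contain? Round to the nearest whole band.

172 bands

Specimen A: true band count = 254 − 5 + 11 = 260.
A: Mean rate = 129.5 mm / 260 years ≈ 0.498 mm/yr.
B spans 85.7 / 0.498 = 172.09 years ≈ 172 bands.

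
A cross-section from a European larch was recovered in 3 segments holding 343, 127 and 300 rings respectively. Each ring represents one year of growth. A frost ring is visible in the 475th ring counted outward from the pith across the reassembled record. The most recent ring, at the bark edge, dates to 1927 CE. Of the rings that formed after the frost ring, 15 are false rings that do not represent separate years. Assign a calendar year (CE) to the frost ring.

Total rings = 343 + 127 + 300 = 770.
770 − 475 = 295 rings lie beyond the frost ring toward the bark edge.
Excluding 15 false rings: 295 − 15 = 280.
1927 − 280 = 1647 CE.

1647 CE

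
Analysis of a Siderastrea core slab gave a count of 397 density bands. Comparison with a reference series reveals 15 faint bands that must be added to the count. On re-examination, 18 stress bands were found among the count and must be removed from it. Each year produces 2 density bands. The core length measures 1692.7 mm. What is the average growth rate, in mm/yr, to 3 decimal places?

8.592 mm/yr

Adjusted count: 397 − 18 + 15 = 394 density bands.
With 2 density bands per year, 394 / 2 = 197 years.
1692.7 mm over 197 years gives 1692.7 / 197 ≈ 8.592 mm/yr.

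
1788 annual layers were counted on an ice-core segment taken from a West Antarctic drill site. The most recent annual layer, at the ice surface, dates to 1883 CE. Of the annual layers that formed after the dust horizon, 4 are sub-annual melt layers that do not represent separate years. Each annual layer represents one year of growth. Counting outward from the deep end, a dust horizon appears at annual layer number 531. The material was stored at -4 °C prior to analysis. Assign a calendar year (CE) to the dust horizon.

Between annual layer 531 and the ice surface there are 1788 − 531 = 1257 annual layers.
Excluding 4 false annual layers: 1257 − 4 = 1253.
The annual layer at the ice surface is 1883 CE, so the dust horizon dates to 1883 − 1253 = 630 CE.

630 CE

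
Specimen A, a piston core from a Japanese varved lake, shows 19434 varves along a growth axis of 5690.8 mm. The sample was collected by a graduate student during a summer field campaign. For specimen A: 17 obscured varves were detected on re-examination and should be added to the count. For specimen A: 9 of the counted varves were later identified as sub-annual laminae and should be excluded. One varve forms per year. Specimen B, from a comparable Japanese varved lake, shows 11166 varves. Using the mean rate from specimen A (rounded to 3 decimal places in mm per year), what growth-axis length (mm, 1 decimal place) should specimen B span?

3271.6 mm

Specimen A: true varve count = 19434 − 9 + 17 = 19442.
A: Mean rate = 5690.8 mm / 19442 years ≈ 0.293 mm per year.
B's length ≈ 0.293 × 11166 = 3271.6 mm.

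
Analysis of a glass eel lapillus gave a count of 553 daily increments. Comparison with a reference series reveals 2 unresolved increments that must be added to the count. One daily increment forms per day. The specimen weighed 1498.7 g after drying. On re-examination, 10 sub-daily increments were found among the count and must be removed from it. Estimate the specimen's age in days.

After corrections the count is 553 − 10 + 2 = 545 daily increments.
With a one-to-one daily increment periodicity this is 545 days.

545 d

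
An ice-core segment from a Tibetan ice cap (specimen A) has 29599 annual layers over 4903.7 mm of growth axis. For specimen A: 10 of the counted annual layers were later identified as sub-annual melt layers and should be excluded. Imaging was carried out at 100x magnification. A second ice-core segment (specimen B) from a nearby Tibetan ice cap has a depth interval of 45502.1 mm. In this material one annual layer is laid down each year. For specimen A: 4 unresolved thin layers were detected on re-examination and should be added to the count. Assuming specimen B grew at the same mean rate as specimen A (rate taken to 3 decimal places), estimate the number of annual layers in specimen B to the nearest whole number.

Specimen A: correcting the raw count gives 29599 − 10 + 4 = 29593 true annual layers.
A: 4903.7 mm over 29593 years gives 4903.7 / 29593 ≈ 0.166 mm/yr.
B spans 45502.1 / 0.166 = 274109.04 years ≈ 274109 annual layers.

274109 annual layers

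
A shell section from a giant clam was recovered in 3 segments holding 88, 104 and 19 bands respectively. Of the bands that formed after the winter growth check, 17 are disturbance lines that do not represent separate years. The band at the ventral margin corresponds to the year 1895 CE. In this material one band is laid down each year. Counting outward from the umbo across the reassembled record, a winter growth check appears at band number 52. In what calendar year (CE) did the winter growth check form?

Total bands = 88 + 104 + 19 = 211.
211 − 52 = 159 bands lie beyond the winter growth check toward the ventral margin.
Removing the 17 false bands leaves 159 − 17 = 142 true bands beyond the winter growth check.
Counting back 142 years from 1895 CE places the winter growth check in 1895 − 142 = 1753 CE.

1753 CE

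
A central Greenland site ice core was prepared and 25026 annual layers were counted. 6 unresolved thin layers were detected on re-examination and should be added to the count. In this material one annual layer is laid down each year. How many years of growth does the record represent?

True annual layer count = 25026 + 6 = 25032.
One annual layer per year makes the duration 25032 years.

25032 years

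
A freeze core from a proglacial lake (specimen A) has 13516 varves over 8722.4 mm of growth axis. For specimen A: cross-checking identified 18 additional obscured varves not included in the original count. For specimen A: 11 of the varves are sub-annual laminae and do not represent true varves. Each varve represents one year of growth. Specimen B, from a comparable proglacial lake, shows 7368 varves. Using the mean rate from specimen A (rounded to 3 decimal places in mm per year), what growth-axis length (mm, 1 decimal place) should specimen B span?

Specimen A: correcting the raw count gives 13516 − 11 + 18 = 13523 true varves.
A: Extension rate ≈ 8722.4 / 13523 = 0.645 mm/yr.
Length of B = 0.645 × 7368 = 4752.4 mm.

4752.4 mm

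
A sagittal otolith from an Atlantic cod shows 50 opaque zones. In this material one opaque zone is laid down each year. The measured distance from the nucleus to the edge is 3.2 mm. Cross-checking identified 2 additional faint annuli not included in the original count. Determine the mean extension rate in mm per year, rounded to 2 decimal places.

Adjusted count: 50 + 2 = 52 opaque zones.
3.2 mm over 52 years gives 3.2 / 52 ≈ 0.06 mm per year.

0.06 mm per year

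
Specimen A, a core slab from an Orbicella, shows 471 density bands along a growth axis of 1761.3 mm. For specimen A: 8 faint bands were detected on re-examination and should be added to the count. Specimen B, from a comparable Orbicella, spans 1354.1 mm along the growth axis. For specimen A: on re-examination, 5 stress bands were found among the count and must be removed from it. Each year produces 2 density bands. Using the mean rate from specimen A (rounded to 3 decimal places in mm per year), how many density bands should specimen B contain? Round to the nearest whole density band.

364 density bands

Specimen A: true density band count = 471 − 5 + 8 = 474.
Specimen A: dividing by 2 density bands per year: 474 / 2 = 237 years.
A: Mean rate = 1761.3 mm / 237 years ≈ 7.432 mm per year.
B spans 1354.1 / 7.432 = 182.20 years; at 2 density bands per year that is 182.20 × 2 ≈ 364 density bands.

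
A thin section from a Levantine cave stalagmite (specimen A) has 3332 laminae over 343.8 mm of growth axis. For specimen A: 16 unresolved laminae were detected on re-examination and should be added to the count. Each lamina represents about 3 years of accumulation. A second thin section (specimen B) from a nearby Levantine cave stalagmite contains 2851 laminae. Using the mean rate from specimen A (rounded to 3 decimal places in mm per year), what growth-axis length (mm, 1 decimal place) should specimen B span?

Specimen A: true lamina count = 3332 + 16 = 3348.
Specimen A: 3348 laminae at 3 years each span 3348 × 3 = 10044 years.
A: Mean rate = 343.8 mm / 10044 years ≈ 0.034 mm per year.
Specimen B: 2851 laminae at 3 years each span 2851 × 3 = 8553 years. For B, 0.034 mm/year × 8553 years = 290.8 mm.

290.8 mm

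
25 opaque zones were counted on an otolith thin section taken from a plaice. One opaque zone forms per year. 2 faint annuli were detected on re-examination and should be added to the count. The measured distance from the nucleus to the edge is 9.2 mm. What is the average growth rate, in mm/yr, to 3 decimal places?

Correcting the raw count gives 25 + 2 = 27 true opaque zones.
9.2 mm over 27 years gives 9.2 / 27 ≈ 0.341 mm/yr.

0.341 mm/yr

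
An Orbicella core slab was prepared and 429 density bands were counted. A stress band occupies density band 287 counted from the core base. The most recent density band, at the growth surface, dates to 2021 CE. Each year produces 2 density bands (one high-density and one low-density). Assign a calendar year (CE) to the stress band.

1950 CE

429 − 287 = 142 density bands lie beyond the stress band toward the growth surface.
With 2 density bands per year, 142 / 2 = 71 years.
The density band at the growth surface is 2021 CE, so the stress band dates to 2021 − 71 = 1950 CE.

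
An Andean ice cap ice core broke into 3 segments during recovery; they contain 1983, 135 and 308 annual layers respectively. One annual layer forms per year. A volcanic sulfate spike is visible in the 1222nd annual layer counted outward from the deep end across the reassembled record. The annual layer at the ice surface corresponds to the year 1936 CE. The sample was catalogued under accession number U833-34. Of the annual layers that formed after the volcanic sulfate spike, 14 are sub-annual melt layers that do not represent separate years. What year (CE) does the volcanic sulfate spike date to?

Total annual layers = 1983 + 135 + 308 = 2426.
The volcanic sulfate spike sits at annual layer 1222 from the deep end, so 2426 − 1222 = 1204 annual layers formed after it.
1204 − 14 false = 1190 true annual layers after the volcanic sulfate spike.
The annual layer at the ice surface is 1936 CE, so the volcanic sulfate spike dates to 1936 − 1190 = 746 CE.

746 CE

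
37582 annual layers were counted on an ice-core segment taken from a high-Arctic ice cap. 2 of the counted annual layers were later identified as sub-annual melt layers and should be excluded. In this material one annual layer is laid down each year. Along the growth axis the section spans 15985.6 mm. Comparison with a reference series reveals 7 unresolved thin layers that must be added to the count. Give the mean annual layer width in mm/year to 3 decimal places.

0.425 mm/year

Adjusted count: 37582 − 2 + 7 = 37587 annual layers.
Extension rate ≈ 15985.6 / 37587 = 0.425 mm/year.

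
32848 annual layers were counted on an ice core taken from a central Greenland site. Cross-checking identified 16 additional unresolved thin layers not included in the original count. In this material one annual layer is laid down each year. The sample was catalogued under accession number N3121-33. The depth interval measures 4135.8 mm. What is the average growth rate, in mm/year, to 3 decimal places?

0.126 mm/year

Adjusted count: 32848 + 16 = 32864 annual layers.
4135.8 mm over 32864 years gives 4135.8 / 32864 ≈ 0.126 mm/year.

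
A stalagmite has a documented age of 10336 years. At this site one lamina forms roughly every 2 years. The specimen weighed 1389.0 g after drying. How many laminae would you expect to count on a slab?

5168 laminae

Expected laminae: 10336 / 2 = 5168.
So 5168 laminae should be present.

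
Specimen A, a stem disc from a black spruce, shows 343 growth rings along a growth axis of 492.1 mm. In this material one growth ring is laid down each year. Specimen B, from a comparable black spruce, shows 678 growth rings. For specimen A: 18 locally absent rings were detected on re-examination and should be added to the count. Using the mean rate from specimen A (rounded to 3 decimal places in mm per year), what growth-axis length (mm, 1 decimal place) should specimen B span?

924.1 mm

Specimen A: after corrections the count is 343 + 18 = 361 growth rings.
A: 492.1 mm over 361 years gives 492.1 / 361 ≈ 1.363 mm/yr.
For B, 1.363 mm/year × 678 years = 924.1 mm.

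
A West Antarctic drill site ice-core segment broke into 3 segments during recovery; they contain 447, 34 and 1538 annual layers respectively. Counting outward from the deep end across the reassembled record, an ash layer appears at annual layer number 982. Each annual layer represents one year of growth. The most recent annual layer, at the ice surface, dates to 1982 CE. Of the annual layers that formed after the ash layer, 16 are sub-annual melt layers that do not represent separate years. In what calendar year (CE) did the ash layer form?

961 CE

Total annual layers = 447 + 34 + 1538 = 2019.
2019 − 982 = 1037 annual layers lie beyond the ash layer toward the ice surface.
Removing the 16 false annual layers leaves 1037 − 16 = 1021 true annual layers beyond the ash layer.
Counting back 1021 years from 1982 CE places the ash layer in 1982 − 1021 = 961 CE.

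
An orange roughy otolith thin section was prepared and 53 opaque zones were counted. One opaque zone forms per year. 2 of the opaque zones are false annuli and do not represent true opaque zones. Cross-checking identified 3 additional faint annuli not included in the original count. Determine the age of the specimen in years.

54 yr

Correcting the raw count gives 53 − 2 + 3 = 54 true opaque zones.
With a one-to-one opaque zone periodicity this is 54 years.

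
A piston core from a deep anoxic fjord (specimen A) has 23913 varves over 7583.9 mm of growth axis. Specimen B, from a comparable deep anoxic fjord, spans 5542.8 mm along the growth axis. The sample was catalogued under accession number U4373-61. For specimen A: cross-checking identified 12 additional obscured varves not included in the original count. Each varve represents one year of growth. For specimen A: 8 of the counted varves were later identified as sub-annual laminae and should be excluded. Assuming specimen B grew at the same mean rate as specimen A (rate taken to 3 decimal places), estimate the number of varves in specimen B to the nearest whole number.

Specimen A: true varve count = 23913 − 8 + 12 = 23917.
A: 7583.9 mm over 23917 years gives 7583.9 / 23917 ≈ 0.317 mm per year.
Specimen B: 5542.8 mm / 0.317 mm per year = 17485.17 years ≈ 17485 varves.

17485 varves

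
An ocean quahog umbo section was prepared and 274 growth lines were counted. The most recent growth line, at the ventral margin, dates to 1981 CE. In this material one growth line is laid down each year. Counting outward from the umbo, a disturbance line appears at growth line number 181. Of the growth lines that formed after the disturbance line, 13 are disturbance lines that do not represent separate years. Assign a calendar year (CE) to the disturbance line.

274 − 181 = 93 growth lines lie beyond the disturbance line toward the ventral margin.
93 − 13 false = 80 true growth lines after the disturbance line.
1981 − 80 = 1901 CE.

1901 CE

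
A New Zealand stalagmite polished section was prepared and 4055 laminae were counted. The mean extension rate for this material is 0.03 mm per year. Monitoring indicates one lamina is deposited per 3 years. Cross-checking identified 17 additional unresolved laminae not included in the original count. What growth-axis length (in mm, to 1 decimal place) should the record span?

366.5 mm

After corrections the count is 4055 + 17 = 4072 laminae.
At 3 years per lamina, 4072 × 3 = 12216 years.
Predicted length = 0.03 mm/year × 12216 years = 366.5 mm.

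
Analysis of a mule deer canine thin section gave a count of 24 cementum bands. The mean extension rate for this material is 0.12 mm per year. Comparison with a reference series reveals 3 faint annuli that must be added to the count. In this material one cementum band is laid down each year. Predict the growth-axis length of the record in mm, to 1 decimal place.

Correcting the raw count gives 24 + 3 = 27 true cementum bands.
27 years at 0.12 mm/year gives 0.12 × 27 = 3.2 mm.

3.2 mm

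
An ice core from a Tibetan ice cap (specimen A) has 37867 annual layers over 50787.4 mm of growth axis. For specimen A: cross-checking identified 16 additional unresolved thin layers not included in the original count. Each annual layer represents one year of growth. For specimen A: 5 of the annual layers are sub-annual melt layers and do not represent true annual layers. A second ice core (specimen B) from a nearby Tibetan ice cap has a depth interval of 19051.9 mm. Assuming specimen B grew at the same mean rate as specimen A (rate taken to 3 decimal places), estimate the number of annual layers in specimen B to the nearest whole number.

Specimen A: adjusted count: 37867 − 5 + 16 = 37878 annual layers.
A: Mean rate = 50787.4 mm / 37878 years ≈ 1.341 mm/year.
Specimen B: 19051.9 mm / 1.341 mm per year = 14207.23 years ≈ 14207 annual layers.

14207 annual layers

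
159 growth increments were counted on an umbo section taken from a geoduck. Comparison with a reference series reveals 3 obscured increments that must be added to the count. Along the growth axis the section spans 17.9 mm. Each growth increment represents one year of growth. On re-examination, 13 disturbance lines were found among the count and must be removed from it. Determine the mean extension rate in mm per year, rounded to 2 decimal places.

Adjusted count: 159 − 13 + 3 = 149 growth increments.
Mean rate = 17.9 mm / 149 years ≈ 0.12 mm per year.

0.12 mm per year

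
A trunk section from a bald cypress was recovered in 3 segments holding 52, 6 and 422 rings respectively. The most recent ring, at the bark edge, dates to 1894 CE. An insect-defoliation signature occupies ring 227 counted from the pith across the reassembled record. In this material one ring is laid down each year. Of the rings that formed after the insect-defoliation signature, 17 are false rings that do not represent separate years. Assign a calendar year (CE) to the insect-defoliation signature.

1658 CE

Total rings = 52 + 6 + 422 = 480.
The insect-defoliation signature sits at ring 227 from the pith, so 480 − 227 = 253 rings formed after it.
253 − 17 false = 236 true rings after the insect-defoliation signature.
Counting back 236 years from 1894 CE places the insect-defoliation signature in 1894 − 236 = 1658 CE.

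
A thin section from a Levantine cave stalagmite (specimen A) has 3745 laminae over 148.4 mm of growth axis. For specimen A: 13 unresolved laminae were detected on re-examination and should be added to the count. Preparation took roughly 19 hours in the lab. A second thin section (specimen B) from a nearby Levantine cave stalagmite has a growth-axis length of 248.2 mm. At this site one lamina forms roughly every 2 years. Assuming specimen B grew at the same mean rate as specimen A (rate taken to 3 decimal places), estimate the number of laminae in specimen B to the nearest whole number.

6205 laminae

Specimen A: true lamina count = 3745 + 13 = 3758.
Specimen A: multiplying by 2 years per lamina: 3758 × 2 = 7516 years.
A: Extension rate ≈ 148.4 / 7516 = 0.020 mm per year.
For B, 248.2 / 0.020 = 12410.00 years; at 2 years per lamina that is 12410.00 / 2 ≈ 6205 laminae.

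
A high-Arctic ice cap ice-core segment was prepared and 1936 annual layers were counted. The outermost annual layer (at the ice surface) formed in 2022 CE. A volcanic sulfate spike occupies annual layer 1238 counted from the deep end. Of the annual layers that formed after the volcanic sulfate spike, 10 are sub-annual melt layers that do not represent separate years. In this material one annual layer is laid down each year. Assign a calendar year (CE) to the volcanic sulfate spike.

1334 CE

1936 − 1238 = 698 annual layers lie beyond the volcanic sulfate spike toward the ice surface.
698 − 10 false = 688 true annual layers after the volcanic sulfate spike.
2022 − 688 = 1334 CE.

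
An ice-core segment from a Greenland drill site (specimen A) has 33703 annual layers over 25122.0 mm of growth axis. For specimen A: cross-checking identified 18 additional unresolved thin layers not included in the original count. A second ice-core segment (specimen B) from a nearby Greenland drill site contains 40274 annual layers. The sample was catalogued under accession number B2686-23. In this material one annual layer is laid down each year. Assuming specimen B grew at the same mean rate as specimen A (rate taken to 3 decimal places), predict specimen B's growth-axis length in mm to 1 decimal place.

30004.1 mm

Specimen A: correcting the raw count gives 33703 + 18 = 33721 true annual layers.
A: 25122.0 mm over 33721 years gives 25122.0 / 33721 ≈ 0.745 mm per year.
Length of B = 0.745 × 40274 = 30004.1 mm.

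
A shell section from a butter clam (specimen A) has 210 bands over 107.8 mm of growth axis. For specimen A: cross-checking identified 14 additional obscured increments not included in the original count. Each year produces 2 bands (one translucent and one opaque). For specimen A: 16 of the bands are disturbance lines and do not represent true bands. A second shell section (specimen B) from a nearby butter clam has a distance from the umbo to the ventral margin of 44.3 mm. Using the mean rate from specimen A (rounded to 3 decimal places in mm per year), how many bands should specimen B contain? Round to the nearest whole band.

85 bands

Specimen A: true band count = 210 − 16 + 14 = 208.
Specimen A: dividing by 2 bands per year: 208 / 2 = 104 years.
A: Mean rate = 107.8 mm / 104 years ≈ 1.037 mm per year.
For B, 44.3 / 1.037 = 42.72 years; at 2 bands per year that is 42.72 × 2 ≈ 85 bands.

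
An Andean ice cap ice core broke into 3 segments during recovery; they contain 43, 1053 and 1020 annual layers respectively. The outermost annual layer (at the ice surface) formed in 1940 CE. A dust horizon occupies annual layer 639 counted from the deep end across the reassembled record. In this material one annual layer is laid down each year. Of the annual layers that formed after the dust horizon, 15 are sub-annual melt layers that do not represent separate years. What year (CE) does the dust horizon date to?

478 CE

Total annual layers = 43 + 1053 + 1020 = 2116.
2116 − 639 = 1477 annual layers lie beyond the dust horizon toward the ice surface.
Removing the 15 false annual layers leaves 1477 − 15 = 1462 true annual layers beyond the dust horizon.
The annual layer at the ice surface is 1940 CE, so the dust horizon dates to 1940 − 1462 = 478 CE.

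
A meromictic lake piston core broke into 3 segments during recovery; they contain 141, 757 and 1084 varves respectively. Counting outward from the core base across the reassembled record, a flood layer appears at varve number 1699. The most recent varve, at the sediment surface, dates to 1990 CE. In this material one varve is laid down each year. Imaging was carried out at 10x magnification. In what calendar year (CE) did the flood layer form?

Total varves = 141 + 757 + 1084 = 1982.
The flood layer sits at varve 1699 from the core base, so 1982 − 1699 = 283 varves formed after it.
Counting back 283 years from 1990 CE places the flood layer in 1990 − 283 = 1707 CE.

1707 CE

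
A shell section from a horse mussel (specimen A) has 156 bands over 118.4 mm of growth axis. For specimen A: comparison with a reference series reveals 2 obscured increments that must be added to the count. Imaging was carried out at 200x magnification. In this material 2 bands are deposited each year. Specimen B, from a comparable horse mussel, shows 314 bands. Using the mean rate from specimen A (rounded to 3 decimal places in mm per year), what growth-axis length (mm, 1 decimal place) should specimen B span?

235.3 mm

Specimen A: after corrections the count is 156 + 2 = 158 bands.
Specimen A: 158 bands at 2 per year is 158 / 2 = 79 years.
A: Extension rate ≈ 118.4 / 79 = 1.499 mm per year.
Specimen B: with 2 bands per year, 314 / 2 = 157 years. For B, 1.499 mm/year × 157 years = 235.3 mm.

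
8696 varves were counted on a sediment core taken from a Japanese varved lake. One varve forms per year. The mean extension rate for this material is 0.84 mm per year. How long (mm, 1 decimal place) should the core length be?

7304.6 mm

The record spans 8696 years at 0.84 mm per year.
Length ≈ 0.84 × 8696 = 7304.6 mm.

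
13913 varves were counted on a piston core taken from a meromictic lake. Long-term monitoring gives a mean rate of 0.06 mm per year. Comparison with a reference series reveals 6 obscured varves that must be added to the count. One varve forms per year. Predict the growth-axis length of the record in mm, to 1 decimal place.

835.1 mm

Correcting the raw count gives 13913 + 6 = 13919 true varves.
Length ≈ 0.06 × 13919 = 835.1 mm.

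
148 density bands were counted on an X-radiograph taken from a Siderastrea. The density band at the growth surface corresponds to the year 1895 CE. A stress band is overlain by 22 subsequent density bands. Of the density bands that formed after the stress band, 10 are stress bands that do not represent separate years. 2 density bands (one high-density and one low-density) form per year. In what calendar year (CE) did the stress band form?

22 density bands formed after the stress band.
Removing the 10 false density bands leaves 22 − 10 = 12 true density bands beyond the stress band.
Dividing by 2 density bands per year: 12 / 2 = 6 years.
Counting back 6 years from 1895 CE places the stress band in 1895 − 6 = 1889 CE.

1889 CE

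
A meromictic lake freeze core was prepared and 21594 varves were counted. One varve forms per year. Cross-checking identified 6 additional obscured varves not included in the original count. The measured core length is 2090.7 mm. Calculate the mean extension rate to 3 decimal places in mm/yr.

0.097 mm/yr

Correcting the raw count gives 21594 + 6 = 21600 true varves.
2090.7 mm over 21600 years gives 2090.7 / 21600 ≈ 0.097 mm/yr.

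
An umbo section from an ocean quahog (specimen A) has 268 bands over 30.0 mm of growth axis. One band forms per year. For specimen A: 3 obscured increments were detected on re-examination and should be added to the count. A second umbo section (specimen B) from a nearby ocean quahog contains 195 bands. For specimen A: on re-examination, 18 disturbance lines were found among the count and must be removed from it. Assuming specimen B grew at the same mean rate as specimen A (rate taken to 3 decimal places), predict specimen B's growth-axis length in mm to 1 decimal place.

Specimen A: after corrections the count is 268 − 18 + 3 = 253 bands.
A: 30.0 mm over 253 years gives 30.0 / 253 ≈ 0.119 mm/year.
B's length ≈ 0.119 × 195 = 23.2 mm.

23.2 mm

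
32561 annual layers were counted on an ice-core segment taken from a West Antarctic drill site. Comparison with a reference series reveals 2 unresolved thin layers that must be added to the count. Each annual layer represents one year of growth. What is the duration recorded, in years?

32563 yr

True annual layer count = 32561 + 2 = 32563.
One annual layer per year makes the duration 32563 years.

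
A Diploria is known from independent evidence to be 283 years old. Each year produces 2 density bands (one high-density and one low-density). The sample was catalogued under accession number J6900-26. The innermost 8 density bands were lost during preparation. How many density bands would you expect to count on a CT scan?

283 years at 2 density bands per year gives 283 × 2 = 566 density bands.
Subtracting the 8 density bands not captured gives 566 − 8 = 558 density bands in the record.

558 density bands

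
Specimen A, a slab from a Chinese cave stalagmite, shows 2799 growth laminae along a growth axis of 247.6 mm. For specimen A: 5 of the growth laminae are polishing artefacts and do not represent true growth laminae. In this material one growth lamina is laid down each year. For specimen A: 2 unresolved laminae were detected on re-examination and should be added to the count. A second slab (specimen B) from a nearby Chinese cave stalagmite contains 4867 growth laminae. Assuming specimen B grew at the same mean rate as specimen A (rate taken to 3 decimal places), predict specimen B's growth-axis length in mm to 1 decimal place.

Specimen A: after corrections the count is 2799 − 5 + 2 = 2796 growth laminae.
A: 247.6 mm over 2796 years gives 247.6 / 2796 ≈ 0.089 mm/yr.
B's length ≈ 0.089 × 4867 = 433.2 mm.

433.2 mm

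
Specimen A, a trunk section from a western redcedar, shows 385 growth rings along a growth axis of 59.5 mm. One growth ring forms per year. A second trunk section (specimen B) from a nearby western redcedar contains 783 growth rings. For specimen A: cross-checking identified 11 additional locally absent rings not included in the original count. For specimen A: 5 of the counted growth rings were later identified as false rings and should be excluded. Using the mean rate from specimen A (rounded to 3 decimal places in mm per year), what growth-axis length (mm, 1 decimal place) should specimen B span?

119.0 mm

Specimen A: after corrections the count is 385 − 5 + 11 = 391 growth rings.
A: Mean rate = 59.5 mm / 391 years ≈ 0.152 mm per year.
B's length ≈ 0.152 × 783 = 119.0 mm.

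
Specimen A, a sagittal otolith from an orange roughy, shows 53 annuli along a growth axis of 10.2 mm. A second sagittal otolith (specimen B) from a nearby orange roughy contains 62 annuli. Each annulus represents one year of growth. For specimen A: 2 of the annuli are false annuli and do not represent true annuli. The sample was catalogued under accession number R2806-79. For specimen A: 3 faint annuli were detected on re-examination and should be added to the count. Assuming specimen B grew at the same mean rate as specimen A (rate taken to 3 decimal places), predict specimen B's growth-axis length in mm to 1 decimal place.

Specimen A: correcting the raw count gives 53 − 2 + 3 = 54 true annuli.
A: 10.2 mm over 54 years gives 10.2 / 54 ≈ 0.189 mm/yr.
For B, 0.189 mm/year × 62 years = 11.7 mm.

11.7 mm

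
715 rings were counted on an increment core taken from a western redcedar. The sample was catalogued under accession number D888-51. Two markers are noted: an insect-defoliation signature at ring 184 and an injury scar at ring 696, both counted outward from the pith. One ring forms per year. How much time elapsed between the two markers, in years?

512 yr

Separation: 696 − 184 = 512 rings.
At one ring per year, 512 years elapsed between them.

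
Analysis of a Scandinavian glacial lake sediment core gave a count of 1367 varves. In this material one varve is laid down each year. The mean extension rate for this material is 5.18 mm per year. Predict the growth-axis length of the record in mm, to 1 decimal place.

7081.1 mm

The record spans 1367 years at 5.18 mm per year.
Length ≈ 5.18 × 1367 = 7081.1 mm.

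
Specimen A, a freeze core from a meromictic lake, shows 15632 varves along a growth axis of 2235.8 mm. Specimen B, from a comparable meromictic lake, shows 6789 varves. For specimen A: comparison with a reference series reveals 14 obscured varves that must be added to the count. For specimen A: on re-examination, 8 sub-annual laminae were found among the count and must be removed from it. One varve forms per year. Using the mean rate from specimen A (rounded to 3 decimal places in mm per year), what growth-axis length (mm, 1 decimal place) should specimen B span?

970.8 mm

Specimen A: correcting the raw count gives 15632 − 8 + 14 = 15638 true varves.
A: Extension rate ≈ 2235.8 / 15638 = 0.143 mm/yr.
B's length ≈ 0.143 × 6789 = 970.8 mm.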